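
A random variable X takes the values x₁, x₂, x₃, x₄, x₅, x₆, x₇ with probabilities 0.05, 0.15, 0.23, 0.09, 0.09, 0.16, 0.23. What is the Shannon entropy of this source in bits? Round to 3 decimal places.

2.650 bits

H = −Σ pᵢ log₂ pᵢ.
−0.05·log₂(0.05) = 0.2161
−0.15·log₂(0.15) = 0.4105
−0.23·log₂(0.23) = 0.4877
−0.09·log₂(0.09) = 0.3127
−0.09·log₂(0.09) = 0.3127
−0.16·log₂(0.16) = 0.4230
−0.23·log₂(0.23) = 0.4877
Sum ≈ 2.6503 → 2.650 bits.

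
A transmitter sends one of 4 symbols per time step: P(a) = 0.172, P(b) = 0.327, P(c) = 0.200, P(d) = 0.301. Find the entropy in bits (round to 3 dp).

H = −Σ pᵢ log₂ pᵢ.
−0.172·log₂(0.172) = 0.4368
−0.327·log₂(0.327) = 0.5273
−0.200·log₂(0.200) = 0.4644
−0.301·log₂(0.301) = 0.5214
Sum ≈ 1.9499 → 1.950 bits.

1.950 bits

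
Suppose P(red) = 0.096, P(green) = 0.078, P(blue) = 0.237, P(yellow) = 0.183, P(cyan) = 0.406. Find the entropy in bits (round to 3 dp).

H = −Σ pᵢ log₂ pᵢ.
−0.096·log₂(0.096) = 0.3246
−0.078·log₂(0.078) = 0.2871
−0.237·log₂(0.237) = 0.4923
−0.183·log₂(0.183) = 0.4484
−0.406·log₂(0.406) = 0.5280
Sum ≈ 2.0802 → 2.080 bits.

2.080 bits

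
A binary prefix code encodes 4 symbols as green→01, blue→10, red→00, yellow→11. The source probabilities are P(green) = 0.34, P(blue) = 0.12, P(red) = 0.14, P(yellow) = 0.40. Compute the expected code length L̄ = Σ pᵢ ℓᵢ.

L̄ = Σ pᵢ·ℓᵢ = 0.34·2 + 0.12·2 + 0.14·2 + 0.40·2 = 2 bits/symbol.

2 bits/symbol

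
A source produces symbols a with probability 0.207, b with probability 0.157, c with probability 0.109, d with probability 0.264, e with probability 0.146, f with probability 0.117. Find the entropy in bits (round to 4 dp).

2.5130 bits

H = −Σ pᵢ log₂ pᵢ.
−0.207·log₂(0.207) = 0.4704
−0.157·log₂(0.157) = 0.4194
−0.109·log₂(0.109) = 0.3485
−0.264·log₂(0.264) = 0.5072
−0.146·log₂(0.146) = 0.4053
−0.117·log₂(0.117) = 0.3622
Sum ≈ 2.5130 → 2.5130 bits.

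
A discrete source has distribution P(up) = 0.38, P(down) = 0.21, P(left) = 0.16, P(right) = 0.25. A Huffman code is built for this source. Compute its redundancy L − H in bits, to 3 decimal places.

0.064 bits

Entropy H = −Σ p log₂ p ≈ 1.9263 bits.
Huffman merges: 4/25+21/100→37/100; 1/4+37/100→31/50; 19/50+31/50→1. L = 199/100 ≈ 1.9900.
L − H = 1.9900 − 1.9263 = 0.064 bits.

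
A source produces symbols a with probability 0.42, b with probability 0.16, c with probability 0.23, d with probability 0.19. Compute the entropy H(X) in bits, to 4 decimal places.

1.8916 bits

H = −Σ pᵢ log₂ pᵢ.
−0.42·log₂(0.42) = 0.5256
−0.16·log₂(0.16) = 0.4230
−0.23·log₂(0.23) = 0.4877
−0.19·log₂(0.19) = 0.4552
Sum ≈ 1.8916 → 1.8916 bits.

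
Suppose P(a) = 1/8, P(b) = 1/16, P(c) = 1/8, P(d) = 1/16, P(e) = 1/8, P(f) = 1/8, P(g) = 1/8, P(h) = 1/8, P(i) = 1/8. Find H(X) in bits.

Each probability is a power of 1/2, so log₂(1/p) is an integer.
H = Σ p·log₂(1/p) = 1/8·3 + 1/16·4 + 1/8·3 + 1/16·4 + 1/8·3 + 1/8·3 + 1/8·3 + 1/8·3 + 1/8·3 = 3.125 bits.

3.125 bits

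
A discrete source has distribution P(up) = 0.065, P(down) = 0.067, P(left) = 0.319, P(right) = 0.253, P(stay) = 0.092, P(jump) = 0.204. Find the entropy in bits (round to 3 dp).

2.330 bits

H = −Σ pᵢ log₂ pᵢ.
−0.065·log₂(0.065) = 0.2563
−0.067·log₂(0.067) = 0.2613
−0.319·log₂(0.319) = 0.5258
−0.253·log₂(0.253) = 0.5016
−0.092·log₂(0.092) = 0.3167
−0.204·log₂(0.204) = 0.4678
Sum ≈ 2.3296 → 2.330 bits.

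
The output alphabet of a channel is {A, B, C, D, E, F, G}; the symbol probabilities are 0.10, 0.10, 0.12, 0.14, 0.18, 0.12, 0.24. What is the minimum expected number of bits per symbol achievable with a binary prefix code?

2.76 bits/symbol

Repeatedly combine the two least-probable nodes; the expected code length is the sum of the merged weights.
merge 1/10 + 1/10 → 1/5
merge 3/25 + 3/25 → 6/25
merge 7/50 + 9/50 → 8/25
merge 1/5 + 6/25 → 11/25
merge 6/25 + 8/25 → 14/25
merge 11/25 + 14/25 → 1
L = 1/5 + 6/25 + 8/25 + 11/25 + 14/25 + 1 = 69/25 = 2.76 bits/symbol.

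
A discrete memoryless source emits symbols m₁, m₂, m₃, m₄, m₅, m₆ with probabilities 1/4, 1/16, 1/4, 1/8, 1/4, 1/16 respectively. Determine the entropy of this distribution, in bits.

Each probability is a power of 1/2, so log₂(1/p) is an integer.
H = Σ p·log₂(1/p) = 1/4·2 + 1/16·4 + 1/4·2 + 1/8·3 + 1/4·2 + 1/16·4 = 2.375 bits.

2.375 bits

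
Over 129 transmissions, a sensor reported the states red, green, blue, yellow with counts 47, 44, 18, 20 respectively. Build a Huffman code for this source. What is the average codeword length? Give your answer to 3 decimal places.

Probabilities are the counts divided by 129.
Repeatedly combine the two least-probable nodes; the expected code length is the sum of the merged weights.
merge 6/43 + 20/129 → 38/129
merge 38/129 + 44/129 → 82/129
merge 47/129 + 82/129 → 1
L = 38/129 + 82/129 + 1 = 83/43 ≈ 1.930 bits/symbol.

1.930 bits/symbol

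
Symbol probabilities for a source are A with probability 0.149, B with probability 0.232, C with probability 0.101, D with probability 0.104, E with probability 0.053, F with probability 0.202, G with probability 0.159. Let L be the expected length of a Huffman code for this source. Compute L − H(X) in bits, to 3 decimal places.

Entropy H = −Σ p log₂ p ≈ 2.6845 bits.
Huffman merges: 53/1000+101/1000→77/500; 13/125+149/1000→253/1000; 77/500+159/1000→313/1000; 101/500+29/125→217/500; 253/1000+313/1000→283/500; 217/500+283/500→1. L = 68/25 ≈ 2.7200.
L − H = 2.7200 − 2.6845 = 0.036 bits.

0.036 bits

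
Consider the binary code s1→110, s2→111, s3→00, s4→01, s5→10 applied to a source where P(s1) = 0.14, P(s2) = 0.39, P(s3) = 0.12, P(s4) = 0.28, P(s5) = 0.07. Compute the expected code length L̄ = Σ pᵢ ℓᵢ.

L̄ = Σ pᵢ·ℓᵢ = 0.14·3 + 0.39·3 + 0.12·2 + 0.28·2 + 0.07·2 = 2.53 bits/symbol.

2.53 bits/symbol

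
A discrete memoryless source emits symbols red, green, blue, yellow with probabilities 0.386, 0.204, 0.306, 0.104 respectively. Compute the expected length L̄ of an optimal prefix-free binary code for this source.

1.922 bits/symbol

Repeatedly combine the two least-probable nodes; the expected code length is the sum of the merged weights.
merge 13/125 + 51/250 → 77/250
merge 153/500 + 77/250 → 307/500
merge 193/500 + 307/500 → 1
L = 77/250 + 307/500 + 1 = 961/500 = 1.922 bits/symbol.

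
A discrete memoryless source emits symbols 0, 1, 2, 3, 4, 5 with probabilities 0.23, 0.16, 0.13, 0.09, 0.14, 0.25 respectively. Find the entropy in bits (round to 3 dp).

2.503 bits

H = −Σ pᵢ log₂ pᵢ.
−0.23·log₂(0.23) = 0.4877
−0.16·log₂(0.16) = 0.4230
−0.13·log₂(0.13) = 0.3826
−0.09·log₂(0.09) = 0.3127
−0.14·log₂(0.14) = 0.3971
−0.25·log₂(0.25) = 0.5000
Sum ≈ 2.5031 → 2.503 bits.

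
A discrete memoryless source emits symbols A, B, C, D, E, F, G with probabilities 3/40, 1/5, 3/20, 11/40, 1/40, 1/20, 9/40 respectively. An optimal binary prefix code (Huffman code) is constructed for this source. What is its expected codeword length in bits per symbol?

2.525 bits/symbol

Repeatedly combine the two least-probable nodes; the expected code length is the sum of the merged weights.
merge 1/40 + 1/20 → 3/40
merge 3/40 + 3/40 → 3/20
merge 3/20 + 3/20 → 3/10
merge 1/5 + 9/40 → 17/40
merge 11/40 + 3/10 → 23/40
merge 17/40 + 23/40 → 1
L = 3/40 + 3/20 + 3/10 + 17/40 + 23/40 + 1 = 101/40 = 2.525 bits/symbol.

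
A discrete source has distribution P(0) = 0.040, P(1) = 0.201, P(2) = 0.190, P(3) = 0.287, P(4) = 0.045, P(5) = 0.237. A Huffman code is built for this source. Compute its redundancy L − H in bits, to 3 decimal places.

Entropy H = −Σ p log₂ p ≈ 2.3167 bits.
Huffman merges: 1/25+9/200→17/200; 17/200+19/100→11/40; 201/1000+237/1000→219/500; 11/40+287/1000→281/500; 219/500+281/500→1. L = 59/25 ≈ 2.3600.
L − H = 2.3600 − 2.3167 = 0.043 bits.

0.043 bits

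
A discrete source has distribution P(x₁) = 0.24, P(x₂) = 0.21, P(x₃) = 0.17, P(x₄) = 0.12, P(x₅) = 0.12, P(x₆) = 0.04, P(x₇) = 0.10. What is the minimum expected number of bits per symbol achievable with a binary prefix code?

Repeatedly combine the two least-probable nodes; the expected code length is the sum of the merged weights.
merge 1/25 + 1/10 → 7/50
merge 3/25 + 3/25 → 6/25
merge 7/50 + 17/100 → 31/100
merge 21/100 + 6/25 → 9/20
merge 6/25 + 31/100 → 11/20
merge 9/20 + 11/20 → 1
L = 7/50 + 6/25 + 31/100 + 9/20 + 11/20 + 1 = 269/100 = 2.69 bits/symbol.

2.69 bits/symbol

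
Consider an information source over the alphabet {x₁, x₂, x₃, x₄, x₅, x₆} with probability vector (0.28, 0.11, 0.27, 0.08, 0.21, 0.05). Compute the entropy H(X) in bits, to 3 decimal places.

2.355 bits

H = −Σ pᵢ log₂ pᵢ.
−0.28·log₂(0.28) = 0.5142
−0.11·log₂(0.11) = 0.3503
−0.27·log₂(0.27) = 0.5100
−0.08·log₂(0.08) = 0.2915
−0.21·log₂(0.21) = 0.4728
−0.05·log₂(0.05) = 0.2161
Sum ≈ 2.3550 → 2.355 bits.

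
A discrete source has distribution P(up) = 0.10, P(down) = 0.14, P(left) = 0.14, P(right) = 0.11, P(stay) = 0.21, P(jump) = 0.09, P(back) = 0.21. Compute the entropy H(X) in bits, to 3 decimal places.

2.735 bits

H = −Σ pᵢ log₂ pᵢ.
−0.10·log₂(0.10) = 0.3322
−0.14·log₂(0.14) = 0.3971
−0.14·log₂(0.14) = 0.3971
−0.11·log₂(0.11) = 0.3503
−0.21·log₂(0.21) = 0.4728
−0.09·log₂(0.09) = 0.3127
−0.21·log₂(0.21) = 0.4728
Sum ≈ 2.7350 → 2.735 bits.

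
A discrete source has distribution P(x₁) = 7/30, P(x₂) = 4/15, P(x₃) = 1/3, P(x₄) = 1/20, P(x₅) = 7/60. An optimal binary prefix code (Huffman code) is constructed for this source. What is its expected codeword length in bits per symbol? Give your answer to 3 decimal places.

Repeatedly combine the two least-probable nodes; the expected code length is the sum of the merged weights.
merge 1/20 + 7/60 → 1/6
merge 1/6 + 7/30 → 2/5
merge 4/15 + 1/3 → 3/5
merge 2/5 + 3/5 → 1
L = 1/6 + 2/5 + 3/5 + 1 = 13/6 ≈ 2.167 bits/symbol.

2.167 bits/symbol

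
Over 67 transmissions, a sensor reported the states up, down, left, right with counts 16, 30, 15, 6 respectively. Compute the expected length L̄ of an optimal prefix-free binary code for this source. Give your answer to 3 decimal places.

Probabilities are the counts divided by 67.
Repeatedly combine the two least-probable nodes; the expected code length is the sum of the merged weights.
merge 6/67 + 15/67 → 21/67
merge 16/67 + 21/67 → 37/67
merge 30/67 + 37/67 → 1
L = 21/67 + 37/67 + 1 = 125/67 ≈ 1.866 bits/symbol.

1.866 bits/symbol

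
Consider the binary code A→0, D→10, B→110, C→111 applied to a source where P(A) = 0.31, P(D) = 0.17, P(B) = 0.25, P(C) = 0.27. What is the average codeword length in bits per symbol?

L̄ = Σ pᵢ·ℓᵢ = 0.31·1 + 0.17·2 + 0.25·3 + 0.27·3 = 2.21 bits/symbol.

2.21 bits/symbol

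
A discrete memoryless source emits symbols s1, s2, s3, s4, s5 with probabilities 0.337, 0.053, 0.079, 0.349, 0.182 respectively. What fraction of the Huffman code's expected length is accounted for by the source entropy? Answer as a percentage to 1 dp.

Entropy H = −Σ p log₂ p ≈ 2.0201 bits.
Huffman merges: 53/1000+79/1000→33/250; 33/250+91/500→157/500; 157/500+337/1000→651/1000; 349/1000+651/1000→1. L = 2097/1000 ≈ 2.0970.
Efficiency = H/L = 2.0201/2.0970 = 96.3%.

96.3%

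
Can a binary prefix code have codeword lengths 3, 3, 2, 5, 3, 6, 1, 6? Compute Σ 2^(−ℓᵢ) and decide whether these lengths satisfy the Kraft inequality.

1.1875; no

With common denominator 2^6 = 64: Σ 2^(−ℓᵢ) = 8/64 + 8/64 + 16/64 + 2/64 + 8/64 + 1/64 + 32/64 + 1/64 = 76/64 = 1.1875.
Kraft's inequality requires Σ ≤ 1; here Σ = 1.1875 > 1, so no such prefix code exists.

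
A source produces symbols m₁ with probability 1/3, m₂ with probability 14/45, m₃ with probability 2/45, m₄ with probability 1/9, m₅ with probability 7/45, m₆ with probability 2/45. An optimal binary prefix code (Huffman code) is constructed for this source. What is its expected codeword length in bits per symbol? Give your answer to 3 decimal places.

2.289 bits/symbol

Repeatedly combine the two least-probable nodes; the expected code length is the sum of the merged weights.
merge 2/45 + 2/45 → 4/45
merge 4/45 + 1/9 → 1/5
merge 7/45 + 1/5 → 16/45
merge 14/45 + 1/3 → 29/45
merge 16/45 + 29/45 → 1
L = 4/45 + 1/5 + 16/45 + 29/45 + 1 = 103/45 ≈ 2.289 bits/symbol.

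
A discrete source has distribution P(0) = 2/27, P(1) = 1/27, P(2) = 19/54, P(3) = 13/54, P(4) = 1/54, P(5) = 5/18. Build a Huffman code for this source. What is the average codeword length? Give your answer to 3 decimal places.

2.185 bits/symbol

Repeatedly combine the two least-probable nodes; the expected code length is the sum of the merged weights.
merge 1/54 + 1/27 → 1/18
merge 1/18 + 2/27 → 7/54
merge 7/54 + 13/54 → 10/27
merge 5/18 + 19/54 → 17/27
merge 10/27 + 17/27 → 1
L = 1/18 + 7/54 + 10/27 + 17/27 + 1 = 59/27 ≈ 2.185 bits/symbol.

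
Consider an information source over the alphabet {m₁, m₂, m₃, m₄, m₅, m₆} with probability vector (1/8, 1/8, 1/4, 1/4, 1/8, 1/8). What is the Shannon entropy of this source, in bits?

Each probability is a power of 1/2, so log₂(1/p) is an integer.
H = Σ p·log₂(1/p) = 1/8·3 + 1/8·3 + 1/4·2 + 1/4·2 + 1/8·3 + 1/8·3 = 2.5 bits.

2.5 bits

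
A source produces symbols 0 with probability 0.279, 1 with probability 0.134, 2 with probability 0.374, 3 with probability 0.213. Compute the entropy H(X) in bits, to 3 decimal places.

1.908 bits

H = −Σ pᵢ log₂ pᵢ.
−0.279·log₂(0.279) = 0.5138
−0.134·log₂(0.134) = 0.3886
−0.374·log₂(0.374) = 0.5307
−0.213·log₂(0.213) = 0.4752
Sum ≈ 1.9083 → 1.908 bits.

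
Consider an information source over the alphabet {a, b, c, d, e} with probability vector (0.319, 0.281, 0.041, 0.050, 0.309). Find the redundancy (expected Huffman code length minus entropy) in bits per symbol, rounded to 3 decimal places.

0.122 bits

Entropy H = −Σ p log₂ p ≈ 1.9690 bits.
Huffman merges: 41/1000+1/20→91/1000; 91/1000+281/1000→93/250; 309/1000+319/1000→157/250; 93/250+157/250→1. L = 2091/1000 ≈ 2.0910.
L − H = 2.0910 − 1.9690 = 0.122 bits.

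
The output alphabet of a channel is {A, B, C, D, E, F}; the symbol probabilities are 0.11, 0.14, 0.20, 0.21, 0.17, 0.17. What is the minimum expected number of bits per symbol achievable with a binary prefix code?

Repeatedly combine the two least-probable nodes; the expected code length is the sum of the merged weights.
merge 11/100 + 7/50 → 1/4
merge 17/100 + 17/100 → 17/50
merge 1/5 + 21/100 → 41/100
merge 1/4 + 17/50 → 59/100
merge 41/100 + 59/100 → 1
L = 1/4 + 17/50 + 41/100 + 59/100 + 1 = 259/100 = 2.59 bits/symbol.

2.59 bits/symbol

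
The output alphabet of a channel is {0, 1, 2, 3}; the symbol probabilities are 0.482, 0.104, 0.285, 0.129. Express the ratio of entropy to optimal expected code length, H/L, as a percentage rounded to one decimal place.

99.6%

Entropy H = −Σ p log₂ p ≈ 1.7444 bits.
Huffman merges: 13/125+129/1000→233/1000; 233/1000+57/200→259/500; 241/500+259/500→1. L = 1751/1000 ≈ 1.7510.
Efficiency = H/L = 1.7444/1.7510 = 99.6%.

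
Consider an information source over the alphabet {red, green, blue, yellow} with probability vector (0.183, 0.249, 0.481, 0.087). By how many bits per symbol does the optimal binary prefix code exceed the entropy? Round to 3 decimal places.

0.027 bits

Entropy H = −Σ p log₂ p ≈ 1.7622 bits.
Huffman merges: 87/1000+183/1000→27/100; 249/1000+27/100→519/1000; 481/1000+519/1000→1. L = 1789/1000 ≈ 1.7890.
L − H = 1.7890 − 1.7622 = 0.027 bits.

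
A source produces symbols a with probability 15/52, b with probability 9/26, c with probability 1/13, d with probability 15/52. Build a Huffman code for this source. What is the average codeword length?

Repeatedly combine the two least-probable nodes; the expected code length is the sum of the merged weights.
merge 1/13 + 15/52 → 19/52
merge 15/52 + 9/26 → 33/52
merge 19/52 + 33/52 → 1
L = 19/52 + 33/52 + 1 = 2 bits/symbol.

2 bits/symbol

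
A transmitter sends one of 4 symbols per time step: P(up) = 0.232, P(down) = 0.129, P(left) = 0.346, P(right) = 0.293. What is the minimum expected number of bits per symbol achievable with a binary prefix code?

2 bits/symbol

Repeatedly combine the two least-probable nodes; the expected code length is the sum of the merged weights.
merge 129/1000 + 29/125 → 361/1000
merge 293/1000 + 173/500 → 639/1000
merge 361/1000 + 639/1000 → 1
L = 361/1000 + 639/1000 + 1 = 2 bits/symbol.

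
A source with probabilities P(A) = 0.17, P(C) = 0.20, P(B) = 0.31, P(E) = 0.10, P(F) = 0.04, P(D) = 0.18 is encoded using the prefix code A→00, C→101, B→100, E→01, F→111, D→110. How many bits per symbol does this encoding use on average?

2.73 bits/symbol

L̄ = Σ pᵢ·ℓᵢ = 0.17·2 + 0.20·3 + 0.31·3 + 0.10·2 + 0.04·3 + 0.18·3 = 2.73 bits/symbol.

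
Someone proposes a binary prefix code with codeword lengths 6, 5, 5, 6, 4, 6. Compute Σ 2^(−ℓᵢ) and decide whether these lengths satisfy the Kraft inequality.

0.171875; yes

With common denominator 2^6 = 64: Σ 2^(−ℓᵢ) = 1/64 + 2/64 + 2/64 + 1/64 + 4/64 + 1/64 = 11/64 = 0.171875.
Kraft's inequality requires Σ ≤ 1; here Σ = 0.171875 ≤ 1, so such a prefix code exists.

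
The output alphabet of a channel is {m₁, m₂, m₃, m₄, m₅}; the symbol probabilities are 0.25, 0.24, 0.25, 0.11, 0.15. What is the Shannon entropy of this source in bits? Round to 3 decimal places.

H = −Σ pᵢ log₂ pᵢ.
−0.25·log₂(0.25) = 0.5000
−0.24·log₂(0.24) = 0.4941
−0.25·log₂(0.25) = 0.5000
−0.11·log₂(0.11) = 0.3503
−0.15·log₂(0.15) = 0.4105
Sum ≈ 2.2550 → 2.255 bits.

2.255 bits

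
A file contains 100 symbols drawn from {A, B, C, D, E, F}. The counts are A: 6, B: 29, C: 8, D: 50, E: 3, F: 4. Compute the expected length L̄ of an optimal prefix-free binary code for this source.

Probabilities are the counts divided by 100.
Repeatedly combine the two least-probable nodes; the expected code length is the sum of the merged weights.
merge 3/100 + 1/25 → 7/100
merge 3/50 + 7/100 → 13/100
merge 2/25 + 13/100 → 21/100
merge 21/100 + 29/100 → 1/2
merge 1/2 + 1/2 → 1
L = 7/100 + 13/100 + 21/100 + 1/2 + 1 = 191/100 = 1.91 bits/symbol.

1.91 bits/symbol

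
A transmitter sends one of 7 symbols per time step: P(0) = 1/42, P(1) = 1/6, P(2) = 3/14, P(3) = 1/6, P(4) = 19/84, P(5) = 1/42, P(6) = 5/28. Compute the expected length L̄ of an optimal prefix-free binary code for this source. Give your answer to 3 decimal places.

2.607 bits/symbol

Repeatedly combine the two least-probable nodes; the expected code length is the sum of the merged weights.
merge 1/42 + 1/42 → 1/21
merge 1/21 + 1/6 → 3/14
merge 1/6 + 5/28 → 29/84
merge 3/14 + 3/14 → 3/7
merge 19/84 + 29/84 → 4/7
merge 3/7 + 4/7 → 1
L = 1/21 + 3/14 + 29/84 + 3/7 + 4/7 + 1 = 73/28 ≈ 2.607 bits/symbol.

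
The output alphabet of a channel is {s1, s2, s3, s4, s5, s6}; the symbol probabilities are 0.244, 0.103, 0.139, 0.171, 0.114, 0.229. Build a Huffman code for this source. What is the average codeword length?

2.527 bits/symbol

Repeatedly combine the two least-probable nodes; the expected code length is the sum of the merged weights.
merge 103/1000 + 57/500 → 217/1000
merge 139/1000 + 171/1000 → 31/100
merge 217/1000 + 229/1000 → 223/500
merge 61/250 + 31/100 → 277/500
merge 223/500 + 277/500 → 1
L = 217/1000 + 31/100 + 223/500 + 277/500 + 1 = 2527/1000 = 2.527 bits/symbol.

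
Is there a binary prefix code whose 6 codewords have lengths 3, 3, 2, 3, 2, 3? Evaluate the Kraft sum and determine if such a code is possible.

1; yes

With common denominator 2^3 = 8: Σ 2^(−ℓᵢ) = 1/8 + 1/8 + 2/8 + 1/8 + 2/8 + 1/8 = 8/8 = 1.
Kraft's inequality requires Σ ≤ 1; here Σ = 1 ≤ 1, so such a prefix code exists.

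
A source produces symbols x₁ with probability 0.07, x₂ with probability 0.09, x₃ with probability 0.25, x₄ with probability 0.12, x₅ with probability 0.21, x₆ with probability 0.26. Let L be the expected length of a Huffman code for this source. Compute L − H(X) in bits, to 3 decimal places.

Entropy H = −Σ p log₂ p ≈ 2.4264 bits.
Huffman merges: 7/100+9/100→4/25; 3/25+4/25→7/25; 21/100+1/4→23/50; 13/50+7/25→27/50; 23/50+27/50→1. L = 61/25 ≈ 2.4400.
L − H = 2.4400 − 2.4264 = 0.014 bits.

0.014 bits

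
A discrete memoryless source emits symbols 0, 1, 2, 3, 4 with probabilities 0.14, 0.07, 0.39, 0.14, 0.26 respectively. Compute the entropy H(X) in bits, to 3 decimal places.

H = −Σ pᵢ log₂ pᵢ.
−0.14·log₂(0.14) = 0.3971
−0.07·log₂(0.07) = 0.2686
−0.39·log₂(0.39) = 0.5298
−0.14·log₂(0.14) = 0.3971
−0.26·log₂(0.26) = 0.5053
Sum ≈ 2.0979 → 2.098 bits.

2.098 bits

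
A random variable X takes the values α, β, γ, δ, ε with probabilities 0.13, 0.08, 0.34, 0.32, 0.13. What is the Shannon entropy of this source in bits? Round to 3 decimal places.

H = −Σ pᵢ log₂ pᵢ.
−0.13·log₂(0.13) = 0.3826
−0.08·log₂(0.08) = 0.2915
−0.34·log₂(0.34) = 0.5292
−0.32·log₂(0.32) = 0.5260
−0.13·log₂(0.13) = 0.3826
Sum ≈ 2.1120 → 2.112 bits.

2.112 bits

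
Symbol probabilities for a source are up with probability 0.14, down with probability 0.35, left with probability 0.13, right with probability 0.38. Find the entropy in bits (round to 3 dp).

1.840 bits

H = −Σ pᵢ log₂ pᵢ.
−0.14·log₂(0.14) = 0.3971
−0.35·log₂(0.35) = 0.5301
−0.13·log₂(0.13) = 0.3826
−0.38·log₂(0.38) = 0.5305
Sum ≈ 1.8403 → 1.840 bits.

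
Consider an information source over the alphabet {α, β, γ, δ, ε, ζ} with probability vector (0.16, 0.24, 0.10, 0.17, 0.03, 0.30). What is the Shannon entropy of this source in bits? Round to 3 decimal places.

H = −Σ pᵢ log₂ pᵢ.
−0.16·log₂(0.16) = 0.4230
−0.24·log₂(0.24) = 0.4941
−0.10·log₂(0.10) = 0.3322
−0.17·log₂(0.17) = 0.4346
−0.03·log₂(0.03) = 0.1518
−0.30·log₂(0.30) = 0.5211
Sum ≈ 2.3568 → 2.357 bits.

2.357 bits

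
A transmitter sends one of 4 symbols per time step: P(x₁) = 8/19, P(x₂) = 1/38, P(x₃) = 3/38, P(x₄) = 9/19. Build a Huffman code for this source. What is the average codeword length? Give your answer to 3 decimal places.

1.632 bits/symbol

Repeatedly combine the two least-probable nodes; the expected code length is the sum of the merged weights.
merge 1/38 + 3/38 → 2/19
merge 2/19 + 8/19 → 10/19
merge 9/19 + 10/19 → 1
L = 2/19 + 10/19 + 1 = 31/19 ≈ 1.632 bits/symbol.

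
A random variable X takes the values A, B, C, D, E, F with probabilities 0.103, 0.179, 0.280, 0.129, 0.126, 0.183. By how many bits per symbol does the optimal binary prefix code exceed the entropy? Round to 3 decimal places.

Entropy H = −Σ p log₂ p ≈ 2.5023 bits.
Huffman merges: 103/1000+63/500→229/1000; 129/1000+179/1000→77/250; 183/1000+229/1000→103/250; 7/25+77/250→147/250; 103/250+147/250→1. L = 2537/1000 ≈ 2.5370.
L − H = 2.5370 − 2.5023 = 0.035 bits.

0.035 bits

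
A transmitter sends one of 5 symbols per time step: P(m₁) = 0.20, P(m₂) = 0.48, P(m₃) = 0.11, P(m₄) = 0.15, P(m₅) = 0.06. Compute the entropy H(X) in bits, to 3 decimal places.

H = −Σ pᵢ log₂ pᵢ.
−0.20·log₂(0.20) = 0.4644
−0.48·log₂(0.48) = 0.5083
−0.11·log₂(0.11) = 0.3503
−0.15·log₂(0.15) = 0.4105
−0.06·log₂(0.06) = 0.2435
Sum ≈ 1.9770 → 1.977 bits.

1.977 bits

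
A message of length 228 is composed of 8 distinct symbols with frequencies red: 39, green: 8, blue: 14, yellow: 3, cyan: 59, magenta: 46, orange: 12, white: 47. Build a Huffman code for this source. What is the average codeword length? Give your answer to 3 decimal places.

Probabilities are the counts divided by 228.
Repeatedly combine the two least-probable nodes; the expected code length is the sum of the merged weights.
merge 1/76 + 2/57 → 11/228
merge 11/228 + 1/19 → 23/228
merge 7/114 + 23/228 → 37/228
merge 37/228 + 13/76 → 1/3
merge 23/114 + 47/228 → 31/76
merge 59/228 + 1/3 → 45/76
merge 31/76 + 45/76 → 1
L = 11/228 + 23/228 + 37/228 + 1/3 + 31/76 + 45/76 + 1 = 201/76 ≈ 2.645 bits/symbol.

2.645 bits/symbol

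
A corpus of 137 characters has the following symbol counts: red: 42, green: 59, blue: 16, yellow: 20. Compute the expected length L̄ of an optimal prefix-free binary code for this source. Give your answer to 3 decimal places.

1.832 bits/symbol

Probabilities are the counts divided by 137.
Repeatedly combine the two least-probable nodes; the expected code length is the sum of the merged weights.
merge 16/137 + 20/137 → 36/137
merge 36/137 + 42/137 → 78/137
merge 59/137 + 78/137 → 1
L = 36/137 + 78/137 + 1 = 251/137 ≈ 1.832 bits/symbol.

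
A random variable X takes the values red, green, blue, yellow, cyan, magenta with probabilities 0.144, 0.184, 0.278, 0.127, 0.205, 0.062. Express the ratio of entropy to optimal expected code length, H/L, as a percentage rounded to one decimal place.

97.8%

Entropy H = −Σ p log₂ p ≈ 2.4609 bits.
Huffman merges: 31/500+127/1000→189/1000; 18/125+23/125→41/125; 189/1000+41/200→197/500; 139/500+41/125→303/500; 197/500+303/500→1. L = 2517/1000 ≈ 2.5170.
Efficiency = H/L = 2.4609/2.5170 = 97.8%.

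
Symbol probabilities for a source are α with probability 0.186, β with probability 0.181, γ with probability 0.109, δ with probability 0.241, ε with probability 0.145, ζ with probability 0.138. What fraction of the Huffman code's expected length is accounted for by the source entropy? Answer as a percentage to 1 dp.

Entropy H = −Σ p log₂ p ≈ 2.5392 bits.
Huffman merges: 109/1000+69/500→247/1000; 29/200+181/1000→163/500; 93/500+241/1000→427/1000; 247/1000+163/500→573/1000; 427/1000+573/1000→1. L = 2573/1000 ≈ 2.5730.
Efficiency = H/L = 2.5392/2.5730 = 98.7%.

98.7%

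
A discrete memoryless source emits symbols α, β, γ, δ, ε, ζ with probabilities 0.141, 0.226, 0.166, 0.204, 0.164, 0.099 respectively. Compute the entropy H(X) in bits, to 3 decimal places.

H = −Σ pᵢ log₂ pᵢ.
−0.141·log₂(0.141) = 0.3985
−0.226·log₂(0.226) = 0.4849
−0.166·log₂(0.166) = 0.4301
−0.204·log₂(0.204) = 0.4678
−0.164·log₂(0.164) = 0.4278
−0.099·log₂(0.099) = 0.3303
Sum ≈ 2.5394 → 2.539 bits.

2.539 bits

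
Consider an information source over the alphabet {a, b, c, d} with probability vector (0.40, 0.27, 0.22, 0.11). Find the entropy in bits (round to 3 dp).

1.870 bits

H = −Σ pᵢ log₂ pᵢ.
−0.40·log₂(0.40) = 0.5288
−0.27·log₂(0.27) = 0.5100
−0.22·log₂(0.22) = 0.4806
−0.11·log₂(0.11) = 0.3503
Sum ≈ 1.8697 → 1.870 bits.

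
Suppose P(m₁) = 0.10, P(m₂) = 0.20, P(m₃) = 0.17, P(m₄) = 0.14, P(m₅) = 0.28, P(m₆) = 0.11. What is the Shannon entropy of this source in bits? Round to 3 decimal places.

2.493 bits

H = −Σ pᵢ log₂ pᵢ.
−0.10·log₂(0.10) = 0.3322
−0.20·log₂(0.20) = 0.4644
−0.17·log₂(0.17) = 0.4346
−0.14·log₂(0.14) = 0.3971
−0.28·log₂(0.28) = 0.5142
−0.11·log₂(0.11) = 0.3503
Sum ≈ 2.4928 → 2.493 bits.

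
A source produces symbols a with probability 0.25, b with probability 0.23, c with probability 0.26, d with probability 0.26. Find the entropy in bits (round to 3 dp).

1.998 bits

H = −Σ pᵢ log₂ pᵢ.
−0.25·log₂(0.25) = 0.5000
−0.23·log₂(0.23) = 0.4877
−0.26·log₂(0.26) = 0.5053
−0.26·log₂(0.26) = 0.5053
Sum ≈ 1.9982 → 1.998 bits.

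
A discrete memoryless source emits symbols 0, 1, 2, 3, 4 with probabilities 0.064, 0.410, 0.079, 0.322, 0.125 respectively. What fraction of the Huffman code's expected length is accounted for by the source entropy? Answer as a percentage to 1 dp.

98.5%

Entropy H = −Σ p log₂ p ≈ 1.9719 bits.
Huffman merges: 8/125+79/1000→143/1000; 1/8+143/1000→67/250; 67/250+161/500→59/100; 41/100+59/100→1. L = 2001/1000 ≈ 2.0010.
Efficiency = H/L = 1.9719/2.0010 = 98.5%.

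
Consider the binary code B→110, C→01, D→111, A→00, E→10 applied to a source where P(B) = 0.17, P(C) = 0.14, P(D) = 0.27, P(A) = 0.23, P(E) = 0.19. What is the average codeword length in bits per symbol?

L̄ = Σ pᵢ·ℓᵢ = 0.17·3 + 0.14·2 + 0.27·3 + 0.23·2 + 0.19·2 = 2.44 bits/symbol.

2.44 bits/symbol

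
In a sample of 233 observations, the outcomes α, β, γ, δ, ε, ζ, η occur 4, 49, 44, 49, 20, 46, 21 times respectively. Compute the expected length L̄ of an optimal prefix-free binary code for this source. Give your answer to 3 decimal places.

2.678 bits/symbol

Probabilities are the counts divided by 233.
Repeatedly combine the two least-probable nodes; the expected code length is the sum of the merged weights.
merge 4/233 + 20/233 → 24/233
merge 21/233 + 24/233 → 45/233
merge 44/233 + 45/233 → 89/233
merge 46/233 + 49/233 → 95/233
merge 49/233 + 89/233 → 138/233
merge 95/233 + 138/233 → 1
L = 24/233 + 45/233 + 89/233 + 95/233 + 138/233 + 1 = 624/233 ≈ 2.678 bits/symbol.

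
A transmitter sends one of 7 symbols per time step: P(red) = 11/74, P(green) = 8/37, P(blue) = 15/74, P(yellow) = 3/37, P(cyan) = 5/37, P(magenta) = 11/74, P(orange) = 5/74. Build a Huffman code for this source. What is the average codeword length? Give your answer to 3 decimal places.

Repeatedly combine the two least-probable nodes; the expected code length is the sum of the merged weights.
merge 5/74 + 3/37 → 11/74
merge 5/37 + 11/74 → 21/74
merge 11/74 + 11/74 → 11/37
merge 15/74 + 8/37 → 31/74
merge 21/74 + 11/37 → 43/74
merge 31/74 + 43/74 → 1
L = 11/74 + 21/74 + 11/37 + 31/74 + 43/74 + 1 = 101/37 ≈ 2.730 bits/symbol.

2.730 bits/symbol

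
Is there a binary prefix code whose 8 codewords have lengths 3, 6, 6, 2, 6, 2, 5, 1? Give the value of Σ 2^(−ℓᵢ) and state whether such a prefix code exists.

With common denominator 2^6 = 64: Σ 2^(−ℓᵢ) = 8/64 + 1/64 + 1/64 + 16/64 + 1/64 + 16/64 + 2/64 + 32/64 = 77/64 = 1.203125.
Kraft's inequality requires Σ ≤ 1; here Σ = 1.203125 > 1, so no such prefix code exists.

1.203125; no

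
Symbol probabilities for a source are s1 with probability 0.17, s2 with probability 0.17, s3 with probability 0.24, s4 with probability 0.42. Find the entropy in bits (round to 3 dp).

H = −Σ pᵢ log₂ pᵢ.
−0.17·log₂(0.17) = 0.4346
−0.17·log₂(0.17) = 0.4346
−0.24·log₂(0.24) = 0.4941
−0.42·log₂(0.42) = 0.5256
Sum ≈ 1.8890 → 1.889 bits.

1.889 bits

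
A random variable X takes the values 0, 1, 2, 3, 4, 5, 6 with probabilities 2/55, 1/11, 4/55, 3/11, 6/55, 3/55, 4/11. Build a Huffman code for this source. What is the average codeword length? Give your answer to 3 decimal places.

2.455 bits/symbol

Repeatedly combine the two least-probable nodes; the expected code length is the sum of the merged weights.
merge 2/55 + 3/55 → 1/11
merge 4/55 + 1/11 → 9/55
merge 1/11 + 6/55 → 1/5
merge 9/55 + 1/5 → 4/11
merge 3/11 + 4/11 → 7/11
merge 4/11 + 7/11 → 1
L = 1/11 + 9/55 + 1/5 + 4/11 + 7/11 + 1 = 27/11 ≈ 2.455 bits/symbol.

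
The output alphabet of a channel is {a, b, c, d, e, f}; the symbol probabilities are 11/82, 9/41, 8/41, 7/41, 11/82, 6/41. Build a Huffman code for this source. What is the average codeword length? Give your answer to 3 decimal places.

2.585 bits/symbol

Repeatedly combine the two least-probable nodes; the expected code length is the sum of the merged weights.
merge 11/82 + 11/82 → 11/41
merge 6/41 + 7/41 → 13/41
merge 8/41 + 9/41 → 17/41
merge 11/41 + 13/41 → 24/41
merge 17/41 + 24/41 → 1
L = 11/41 + 13/41 + 17/41 + 24/41 + 1 = 106/41 ≈ 2.585 bits/symbol.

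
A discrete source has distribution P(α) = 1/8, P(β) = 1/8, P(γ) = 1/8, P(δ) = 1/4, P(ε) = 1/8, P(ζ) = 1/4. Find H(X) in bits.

2.5 bits

Each probability is a power of 1/2, so log₂(1/p) is an integer.
H = Σ p·log₂(1/p) = 1/8·3 + 1/8·3 + 1/8·3 + 1/4·2 + 1/8·3 + 1/4·2 = 2.5 bits.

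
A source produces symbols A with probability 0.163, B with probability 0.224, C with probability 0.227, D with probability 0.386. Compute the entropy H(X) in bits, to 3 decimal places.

1.926 bits

H = −Σ pᵢ log₂ pᵢ.
−0.163·log₂(0.163) = 0.4266
−0.224·log₂(0.224) = 0.4835
−0.227·log₂(0.227) = 0.4856
−0.386·log₂(0.386) = 0.5301
Sum ≈ 1.9258 → 1.926 bits.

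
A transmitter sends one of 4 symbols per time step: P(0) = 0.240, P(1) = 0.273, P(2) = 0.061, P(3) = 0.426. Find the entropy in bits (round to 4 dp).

H = −Σ pᵢ log₂ pᵢ.
−0.240·log₂(0.240) = 0.4941
−0.273·log₂(0.273) = 0.5113
−0.061·log₂(0.061) = 0.2461
−0.426·log₂(0.426) = 0.5244
Sum ≈ 1.7760 → 1.7760 bits.

1.7760 bits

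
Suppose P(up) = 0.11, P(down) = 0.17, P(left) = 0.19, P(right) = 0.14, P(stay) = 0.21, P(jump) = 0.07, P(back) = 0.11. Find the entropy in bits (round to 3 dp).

H = −Σ pᵢ log₂ pᵢ.
−0.11·log₂(0.11) = 0.3503
−0.17·log₂(0.17) = 0.4346
−0.19·log₂(0.19) = 0.4552
−0.14·log₂(0.14) = 0.3971
−0.21·log₂(0.21) = 0.4728
−0.07·log₂(0.07) = 0.2686
−0.11·log₂(0.11) = 0.3503
Sum ≈ 2.7289 → 2.729 bits.

2.729 bits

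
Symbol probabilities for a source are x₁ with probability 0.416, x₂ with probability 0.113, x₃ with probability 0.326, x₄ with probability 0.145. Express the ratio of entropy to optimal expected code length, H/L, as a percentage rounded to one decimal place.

98.4%

Entropy H = −Σ p log₂ p ≈ 1.8129 bits.
Huffman merges: 113/1000+29/200→129/500; 129/500+163/500→73/125; 52/125+73/125→1. L = 921/500 ≈ 1.8420.
Efficiency = H/L = 1.8129/1.8420 = 98.4%.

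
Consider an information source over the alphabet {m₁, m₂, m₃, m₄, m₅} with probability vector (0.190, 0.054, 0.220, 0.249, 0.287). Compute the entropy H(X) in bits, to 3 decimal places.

2.179 bits

H = −Σ pᵢ log₂ pᵢ.
−0.190·log₂(0.190) = 0.4552
−0.054·log₂(0.054) = 0.2274
−0.220·log₂(0.220) = 0.4806
−0.249·log₂(0.249) = 0.4994
−0.287·log₂(0.287) = 0.5169
Sum ≈ 2.1795 → 2.179 bits.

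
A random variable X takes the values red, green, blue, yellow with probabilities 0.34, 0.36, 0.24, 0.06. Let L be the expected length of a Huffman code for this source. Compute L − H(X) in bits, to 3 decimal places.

Entropy H = −Σ p log₂ p ≈ 1.7975 bits.
Huffman merges: 3/50+6/25→3/10; 3/10+17/50→16/25; 9/25+16/25→1. L = 97/50 ≈ 1.9400.
L − H = 1.9400 − 1.7975 = 0.143 bits.

0.143 bits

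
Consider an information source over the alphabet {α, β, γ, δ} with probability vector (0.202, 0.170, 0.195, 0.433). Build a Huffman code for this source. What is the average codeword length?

1.932 bits/symbol

Repeatedly combine the two least-probable nodes; the expected code length is the sum of the merged weights.
merge 17/100 + 39/200 → 73/200
merge 101/500 + 73/200 → 567/1000
merge 433/1000 + 567/1000 → 1
L = 73/200 + 567/1000 + 1 = 483/250 = 1.932 bits/symbol.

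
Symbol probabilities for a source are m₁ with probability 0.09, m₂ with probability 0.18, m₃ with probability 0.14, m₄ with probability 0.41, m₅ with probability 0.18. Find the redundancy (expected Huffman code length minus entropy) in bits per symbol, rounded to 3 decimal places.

Entropy H = −Σ p log₂ p ≈ 2.1278 bits.
Huffman merges: 9/100+7/50→23/100; 9/50+9/50→9/25; 23/100+9/25→59/100; 41/100+59/100→1. L = 109/50 ≈ 2.1800.
L − H = 2.1800 − 2.1278 = 0.052 bits.

0.052 bits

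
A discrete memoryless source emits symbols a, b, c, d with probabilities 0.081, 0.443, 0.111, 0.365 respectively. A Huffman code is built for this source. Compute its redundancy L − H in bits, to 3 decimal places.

0.052 bits

Entropy H = −Σ p log₂ p ≈ 1.6968 bits.
Huffman merges: 81/1000+111/1000→24/125; 24/125+73/200→557/1000; 443/1000+557/1000→1. L = 1749/1000 ≈ 1.7490.
L − H = 1.7490 − 1.6968 = 0.052 bits.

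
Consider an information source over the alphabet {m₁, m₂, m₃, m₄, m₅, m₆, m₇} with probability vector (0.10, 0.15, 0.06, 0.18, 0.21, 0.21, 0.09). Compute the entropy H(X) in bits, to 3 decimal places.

2.690 bits

H = −Σ pᵢ log₂ pᵢ.
−0.10·log₂(0.10) = 0.3322
−0.15·log₂(0.15) = 0.4105
−0.06·log₂(0.06) = 0.2435
−0.18·log₂(0.18) = 0.4453
−0.21·log₂(0.21) = 0.4728
−0.21·log₂(0.21) = 0.4728
−0.09·log₂(0.09) = 0.3127
Sum ≈ 2.6899 → 2.690 bits.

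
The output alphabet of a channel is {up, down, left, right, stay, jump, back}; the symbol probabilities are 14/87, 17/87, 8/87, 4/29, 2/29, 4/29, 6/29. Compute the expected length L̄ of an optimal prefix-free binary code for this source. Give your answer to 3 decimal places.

2.759 bits/symbol

Repeatedly combine the two least-probable nodes; the expected code length is the sum of the merged weights.
merge 2/29 + 8/87 → 14/87
merge 4/29 + 4/29 → 8/29
merge 14/87 + 14/87 → 28/87
merge 17/87 + 6/29 → 35/87
merge 8/29 + 28/87 → 52/87
merge 35/87 + 52/87 → 1
L = 14/87 + 8/29 + 28/87 + 35/87 + 52/87 + 1 = 80/29 ≈ 2.759 bits/symbol.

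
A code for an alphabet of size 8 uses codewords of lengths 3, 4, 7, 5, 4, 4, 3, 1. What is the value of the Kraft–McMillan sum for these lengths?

0.9765625

With common denominator 2^7 = 128: Σ 2^(−ℓᵢ) = 16/128 + 8/128 + 1/128 + 4/128 + 8/128 + 8/128 + 16/128 + 64/128 = 125/128 = 0.9765625.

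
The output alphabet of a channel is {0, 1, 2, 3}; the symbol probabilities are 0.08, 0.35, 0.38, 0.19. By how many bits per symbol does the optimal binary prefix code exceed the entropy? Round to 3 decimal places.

0.083 bits

Entropy H = −Σ p log₂ p ≈ 1.8073 bits.
Huffman merges: 2/25+19/100→27/100; 27/100+7/20→31/50; 19/50+31/50→1. L = 189/100 ≈ 1.8900.
L − H = 1.8900 − 1.8073 = 0.083 bits.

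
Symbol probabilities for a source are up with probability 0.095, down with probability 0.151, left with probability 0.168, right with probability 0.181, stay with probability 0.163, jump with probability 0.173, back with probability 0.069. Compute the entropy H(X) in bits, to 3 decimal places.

2.744 bits

H = −Σ pᵢ log₂ pᵢ.
−0.095·log₂(0.095) = 0.3226
−0.151·log₂(0.151) = 0.4118
−0.168·log₂(0.168) = 0.4323
−0.181·log₂(0.181) = 0.4463
−0.163·log₂(0.163) = 0.4266
−0.173·log₂(0.173) = 0.4379
−0.069·log₂(0.069) = 0.2662
Sum ≈ 2.7437 → 2.744 bits.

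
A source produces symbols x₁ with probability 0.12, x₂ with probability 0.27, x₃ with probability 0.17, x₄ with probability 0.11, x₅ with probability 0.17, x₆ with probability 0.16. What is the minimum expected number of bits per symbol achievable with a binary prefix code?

Repeatedly combine the two least-probable nodes; the expected code length is the sum of the merged weights.
merge 11/100 + 3/25 → 23/100
merge 4/25 + 17/100 → 33/100
merge 17/100 + 23/100 → 2/5
merge 27/100 + 33/100 → 3/5
merge 2/5 + 3/5 → 1
L = 23/100 + 33/100 + 2/5 + 3/5 + 1 = 64/25 = 2.56 bits/symbol.

2.56 bits/symbol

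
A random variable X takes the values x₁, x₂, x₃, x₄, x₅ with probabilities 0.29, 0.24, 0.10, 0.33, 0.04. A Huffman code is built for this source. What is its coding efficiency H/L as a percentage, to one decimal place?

Entropy H = −Σ p log₂ p ≈ 2.0578 bits.
Huffman merges: 1/25+1/10→7/50; 7/50+6/25→19/50; 29/100+33/100→31/50; 19/50+31/50→1. L = 107/50 ≈ 2.1400.
Efficiency = H/L = 2.0578/2.1400 = 96.2%.

96.2%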